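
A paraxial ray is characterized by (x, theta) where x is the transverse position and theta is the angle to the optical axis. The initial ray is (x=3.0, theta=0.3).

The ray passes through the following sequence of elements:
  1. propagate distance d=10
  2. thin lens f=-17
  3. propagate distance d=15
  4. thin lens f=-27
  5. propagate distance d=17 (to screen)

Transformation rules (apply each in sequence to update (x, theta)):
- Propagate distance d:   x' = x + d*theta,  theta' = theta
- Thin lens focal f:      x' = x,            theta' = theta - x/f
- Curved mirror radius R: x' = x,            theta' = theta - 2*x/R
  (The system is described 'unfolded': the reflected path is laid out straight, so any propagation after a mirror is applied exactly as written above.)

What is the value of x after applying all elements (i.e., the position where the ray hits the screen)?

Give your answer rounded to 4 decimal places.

Initial: x=3.0000 theta=0.3000
After 1 (propagate distance d=10): x=6.0000 theta=0.3000
After 2 (thin lens f=-17): x=6.0000 theta=111/170 (≈0.6529)
After 3 (propagate distance d=15): x=537/34 (≈15.7941) theta=111/170 (≈0.6529)
After 4 (thin lens f=-27): x=537/34 (≈15.7941) theta=947/765 (≈1.2379)
After 5 (propagate distance d=17 (to screen)): x=56363/1530 (≈36.8386) theta=947/765 (≈1.2379)
Rounded to 4 decimal places: x = 36.8386

Answer: 36.8386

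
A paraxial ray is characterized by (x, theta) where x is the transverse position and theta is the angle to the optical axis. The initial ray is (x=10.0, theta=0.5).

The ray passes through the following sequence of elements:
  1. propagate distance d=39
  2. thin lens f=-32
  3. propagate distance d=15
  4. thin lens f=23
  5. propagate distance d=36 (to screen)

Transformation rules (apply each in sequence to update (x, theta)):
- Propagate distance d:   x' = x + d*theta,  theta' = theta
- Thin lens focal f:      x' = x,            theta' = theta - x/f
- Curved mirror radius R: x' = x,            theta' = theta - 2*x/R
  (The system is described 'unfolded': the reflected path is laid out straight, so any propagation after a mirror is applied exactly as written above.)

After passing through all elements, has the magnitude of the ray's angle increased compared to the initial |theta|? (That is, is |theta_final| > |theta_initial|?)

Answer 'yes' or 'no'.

Answer: yes

Derivation:
Initial: x=10.0000 theta=0.5000
After 1 (propagate distance d=39): x=29.5000 theta=0.5000
After 2 (thin lens f=-32): x=29.5000 theta=91/64 (≈1.4219)
After 3 (propagate distance d=15): x=3253/64 (≈50.8281) theta=91/64 (≈1.4219)
After 4 (thin lens f=23): x=3253/64 (≈50.8281) theta=-145/184 (≈-0.7880)
After 5 (propagate distance d=36 (to screen)): x=33059/1472 (≈22.4586) theta=-145/184 (≈-0.7880)
|theta_initial|=0.5000 |theta_final|=145/184 (≈0.7880) -> increased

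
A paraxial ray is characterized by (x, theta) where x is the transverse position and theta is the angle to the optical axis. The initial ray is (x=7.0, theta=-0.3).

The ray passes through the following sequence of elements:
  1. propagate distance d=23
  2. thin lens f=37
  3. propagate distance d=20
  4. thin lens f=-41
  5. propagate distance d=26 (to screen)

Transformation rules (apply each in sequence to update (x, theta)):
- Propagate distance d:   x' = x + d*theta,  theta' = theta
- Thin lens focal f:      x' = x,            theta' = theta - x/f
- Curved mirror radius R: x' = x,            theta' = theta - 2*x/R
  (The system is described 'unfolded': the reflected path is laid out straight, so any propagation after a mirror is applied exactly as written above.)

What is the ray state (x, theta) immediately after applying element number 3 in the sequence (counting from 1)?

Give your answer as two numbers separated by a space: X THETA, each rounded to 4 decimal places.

Initial: x=7.0000 theta=-0.3000
After 1 (propagate distance d=23): x=0.1000 theta=-0.3000
After 2 (thin lens f=37): x=0.1000 theta=-56/185 (≈-0.3027)
After 3 (propagate distance d=20): x=-2203/370 (≈-5.9541) theta=-56/185 (≈-0.3027)
Rounded to 4 decimal places: x = -5.9541, theta = -0.3027

Answer: -5.9541 -0.3027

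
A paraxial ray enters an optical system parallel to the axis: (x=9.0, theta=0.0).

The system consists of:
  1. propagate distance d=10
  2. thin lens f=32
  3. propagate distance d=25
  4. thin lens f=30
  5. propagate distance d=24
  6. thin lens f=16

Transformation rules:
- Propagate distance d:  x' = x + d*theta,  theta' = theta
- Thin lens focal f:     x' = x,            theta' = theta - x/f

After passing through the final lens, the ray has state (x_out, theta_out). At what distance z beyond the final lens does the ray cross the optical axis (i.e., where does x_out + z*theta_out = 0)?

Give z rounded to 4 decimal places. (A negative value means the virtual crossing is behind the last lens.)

Initial: x=9.0000 theta=0.0000
After 1 (propagate distance d=10): x=9.0000 theta=0.0000
After 2 (thin lens f=32): x=9.0000 theta=-9/32 (≈-0.2813)
After 3 (propagate distance d=25): x=63/32 (≈1.9688) theta=-9/32 (≈-0.2813)
After 4 (thin lens f=30): x=63/32 (≈1.9688) theta=-111/320 (≈-0.3469)
After 5 (propagate distance d=24): x=-1017/160 (≈-6.3563) theta=-111/320 (≈-0.3469)
After 6 (thin lens f=16): x=-1017/160 (≈-6.3563) theta=129/2560 (≈0.0504)
z_focus = -x_out/theta_out = -(-1017/160)/(129/2560) = 5424/43 ≈ 126.1395
Rounded to 4 decimal places: z = 126.1395

Answer: 126.1395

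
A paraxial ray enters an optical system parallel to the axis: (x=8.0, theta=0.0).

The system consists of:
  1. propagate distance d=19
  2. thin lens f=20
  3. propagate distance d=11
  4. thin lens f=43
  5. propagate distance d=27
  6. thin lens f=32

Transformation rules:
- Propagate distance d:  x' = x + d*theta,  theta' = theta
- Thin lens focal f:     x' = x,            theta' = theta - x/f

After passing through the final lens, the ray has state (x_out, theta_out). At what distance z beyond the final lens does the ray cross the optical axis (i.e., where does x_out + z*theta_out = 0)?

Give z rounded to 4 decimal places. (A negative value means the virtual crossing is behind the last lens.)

Answer: -50.2998

Derivation:
Initial: x=8.0000 theta=0.0000
After 1 (propagate distance d=19): x=8.0000 theta=0.0000
After 2 (thin lens f=20): x=8.0000 theta=-0.4000
After 3 (propagate distance d=11): x=3.6000 theta=-0.4000
After 4 (thin lens f=43): x=3.6000 theta=-104/215 (≈-0.4837)
After 5 (propagate distance d=27): x=-2034/215 (≈-9.4605) theta=-104/215 (≈-0.4837)
After 6 (thin lens f=32): x=-2034/215 (≈-9.4605) theta=-647/3440 (≈-0.1881)
z_focus = -x_out/theta_out = -(-2034/215)/(-647/3440) = -32544/647 ≈ -50.2998
Rounded to 4 decimal places: z = -50.2998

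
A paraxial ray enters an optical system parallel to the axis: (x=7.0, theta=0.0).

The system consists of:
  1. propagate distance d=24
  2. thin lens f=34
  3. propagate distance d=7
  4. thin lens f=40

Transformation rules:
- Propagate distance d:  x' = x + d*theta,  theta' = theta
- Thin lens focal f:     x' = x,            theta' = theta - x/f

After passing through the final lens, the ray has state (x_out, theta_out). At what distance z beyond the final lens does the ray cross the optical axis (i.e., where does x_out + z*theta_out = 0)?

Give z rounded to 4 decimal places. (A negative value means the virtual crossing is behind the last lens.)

Answer: 16.1194

Derivation:
Initial: x=7.0000 theta=0.0000
After 1 (propagate distance d=24): x=7.0000 theta=0.0000
After 2 (thin lens f=34): x=7.0000 theta=-7/34 (≈-0.2059)
After 3 (propagate distance d=7): x=189/34 (≈5.5588) theta=-7/34 (≈-0.2059)
After 4 (thin lens f=40): x=189/34 (≈5.5588) theta=-469/1360 (≈-0.3449)
z_focus = -x_out/theta_out = -(189/34)/(-469/1360) = 1080/67 ≈ 16.1194
Rounded to 4 decimal places: z = 16.1194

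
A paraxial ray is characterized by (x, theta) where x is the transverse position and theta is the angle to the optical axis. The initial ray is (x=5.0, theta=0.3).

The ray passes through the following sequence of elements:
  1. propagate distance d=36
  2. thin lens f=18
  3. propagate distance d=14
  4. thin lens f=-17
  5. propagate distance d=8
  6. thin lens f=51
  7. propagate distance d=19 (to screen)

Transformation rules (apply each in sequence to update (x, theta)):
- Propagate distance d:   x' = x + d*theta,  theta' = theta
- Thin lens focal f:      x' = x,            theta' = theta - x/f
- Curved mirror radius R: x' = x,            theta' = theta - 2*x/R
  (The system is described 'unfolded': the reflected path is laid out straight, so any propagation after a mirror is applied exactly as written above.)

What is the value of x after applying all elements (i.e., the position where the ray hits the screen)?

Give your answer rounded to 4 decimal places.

Answer: 1.8555

Derivation:
Initial: x=5.0000 theta=0.3000
After 1 (propagate distance d=36): x=15.8000 theta=0.3000
After 2 (thin lens f=18): x=15.8000 theta=-26/45 (≈-0.5778)
After 3 (propagate distance d=14): x=347/45 (≈7.7111) theta=-26/45 (≈-0.5778)
After 4 (thin lens f=-17): x=347/45 (≈7.7111) theta=-19/153 (≈-0.1242)
After 5 (propagate distance d=8): x=571/85 (≈6.7176) theta=-19/153 (≈-0.1242)
After 6 (thin lens f=51): x=571/85 (≈6.7176) theta=-3328/13005 (≈-0.2559)
After 7 (propagate distance d=19 (to screen)): x=24131/13005 (≈1.8555) theta=-3328/13005 (≈-0.2559)
Rounded to 4 decimal places: x = 1.8555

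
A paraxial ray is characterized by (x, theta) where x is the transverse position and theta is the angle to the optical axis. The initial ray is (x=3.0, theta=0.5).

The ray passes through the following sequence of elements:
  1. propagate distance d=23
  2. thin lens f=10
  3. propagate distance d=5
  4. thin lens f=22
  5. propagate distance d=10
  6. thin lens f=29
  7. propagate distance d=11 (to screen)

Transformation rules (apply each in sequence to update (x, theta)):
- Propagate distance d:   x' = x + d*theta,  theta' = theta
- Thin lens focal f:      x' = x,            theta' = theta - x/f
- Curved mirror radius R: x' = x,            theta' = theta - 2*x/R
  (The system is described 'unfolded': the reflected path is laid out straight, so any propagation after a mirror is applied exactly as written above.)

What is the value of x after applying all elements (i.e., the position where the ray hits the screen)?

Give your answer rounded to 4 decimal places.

Answer: -17.9206

Derivation:
Initial: x=3.0000 theta=0.5000
After 1 (propagate distance d=23): x=14.5000 theta=0.5000
After 2 (thin lens f=10): x=14.5000 theta=-0.9500
After 3 (propagate distance d=5): x=9.7500 theta=-0.9500
After 4 (thin lens f=22): x=9.7500 theta=-613/440 (≈-1.3932)
After 5 (propagate distance d=10): x=-46/11 (≈-4.1818) theta=-613/440 (≈-1.3932)
After 6 (thin lens f=29): x=-46/11 (≈-4.1818) theta=-15937/12760 (≈-1.2490)
After 7 (propagate distance d=11 (to screen)): x=-228667/12760 (≈-17.9206) theta=-15937/12760 (≈-1.2490)
Rounded to 4 decimal places: x = -17.9206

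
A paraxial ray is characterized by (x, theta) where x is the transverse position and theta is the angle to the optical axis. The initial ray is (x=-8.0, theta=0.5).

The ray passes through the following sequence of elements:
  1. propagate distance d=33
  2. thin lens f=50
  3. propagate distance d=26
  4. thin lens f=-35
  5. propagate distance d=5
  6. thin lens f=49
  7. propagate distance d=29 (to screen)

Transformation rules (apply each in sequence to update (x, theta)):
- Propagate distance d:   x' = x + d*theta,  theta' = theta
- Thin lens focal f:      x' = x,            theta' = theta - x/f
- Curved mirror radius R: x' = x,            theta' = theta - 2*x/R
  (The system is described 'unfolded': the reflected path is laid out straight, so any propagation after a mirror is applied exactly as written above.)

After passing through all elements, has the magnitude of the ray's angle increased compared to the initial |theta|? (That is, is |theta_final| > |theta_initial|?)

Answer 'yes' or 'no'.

Initial: x=-8.0000 theta=0.5000
After 1 (propagate distance d=33): x=8.5000 theta=0.5000
After 2 (thin lens f=50): x=8.5000 theta=0.3300
After 3 (propagate distance d=26): x=17.0800 theta=0.3300
After 4 (thin lens f=-35): x=17.0800 theta=0.8180
After 5 (propagate distance d=5): x=21.1700 theta=0.8180
After 6 (thin lens f=49): x=21.1700 theta=2364/6125 (≈0.3860)
After 7 (propagate distance d=29 (to screen)): x=792889/24500 (≈32.3628) theta=2364/6125 (≈0.3860)
|theta_initial|=0.5000 |theta_final|=2364/6125 (≈0.3860) -> not increased

Answer: no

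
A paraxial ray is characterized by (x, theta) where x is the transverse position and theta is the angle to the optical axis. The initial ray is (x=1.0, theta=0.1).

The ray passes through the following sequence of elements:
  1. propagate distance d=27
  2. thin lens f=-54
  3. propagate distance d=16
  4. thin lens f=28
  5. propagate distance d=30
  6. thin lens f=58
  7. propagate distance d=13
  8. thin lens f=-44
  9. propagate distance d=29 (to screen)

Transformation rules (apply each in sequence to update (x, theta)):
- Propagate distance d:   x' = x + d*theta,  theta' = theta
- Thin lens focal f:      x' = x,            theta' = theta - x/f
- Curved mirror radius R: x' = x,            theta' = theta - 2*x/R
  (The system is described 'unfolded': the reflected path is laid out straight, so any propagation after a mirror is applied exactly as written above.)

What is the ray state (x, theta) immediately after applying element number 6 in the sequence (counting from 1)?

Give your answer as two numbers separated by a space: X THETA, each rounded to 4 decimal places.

Answer: 4.5987 -0.1392

Derivation:
Initial: x=1.0000 theta=0.1000
After 1 (propagate distance d=27): x=3.7000 theta=0.1000
After 2 (thin lens f=-54): x=3.7000 theta=91/540 (≈0.1685)
After 3 (propagate distance d=16): x=1727/270 (≈6.3963) theta=91/540 (≈0.1685)
After 4 (thin lens f=28): x=1727/270 (≈6.3963) theta=-151/2520 (≈-0.0599)
After 5 (propagate distance d=30): x=17383/3780 (≈4.5987) theta=-151/2520 (≈-0.0599)
After 6 (thin lens f=58): x=17383/3780 (≈4.5987) theta=-109/783 (≈-0.1392)
Rounded to 4 decimal places: x = 4.5987, theta = -0.1392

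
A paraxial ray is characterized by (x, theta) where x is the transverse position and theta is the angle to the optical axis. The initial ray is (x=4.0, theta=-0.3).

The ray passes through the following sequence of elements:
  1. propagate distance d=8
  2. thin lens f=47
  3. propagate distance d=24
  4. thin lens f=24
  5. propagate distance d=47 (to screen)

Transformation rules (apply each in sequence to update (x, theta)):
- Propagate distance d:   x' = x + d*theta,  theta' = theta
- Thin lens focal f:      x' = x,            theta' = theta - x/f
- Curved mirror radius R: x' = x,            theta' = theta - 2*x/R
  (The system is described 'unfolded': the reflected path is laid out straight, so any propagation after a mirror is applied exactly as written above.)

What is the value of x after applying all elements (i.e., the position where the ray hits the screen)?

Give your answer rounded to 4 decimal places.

Answer: -9.5504

Derivation:
Initial: x=4.0000 theta=-0.3000
After 1 (propagate distance d=8): x=1.6000 theta=-0.3000
After 2 (thin lens f=47): x=1.6000 theta=-157/470 (≈-0.3340)
After 3 (propagate distance d=24): x=-1508/235 (≈-6.4170) theta=-157/470 (≈-0.3340)
After 4 (thin lens f=24): x=-1508/235 (≈-6.4170) theta=-1/15 (≈-0.0667)
After 5 (propagate distance d=47 (to screen)): x=-6733/705 (≈-9.5504) theta=-1/15 (≈-0.0667)
Rounded to 4 decimal places: x = -9.5504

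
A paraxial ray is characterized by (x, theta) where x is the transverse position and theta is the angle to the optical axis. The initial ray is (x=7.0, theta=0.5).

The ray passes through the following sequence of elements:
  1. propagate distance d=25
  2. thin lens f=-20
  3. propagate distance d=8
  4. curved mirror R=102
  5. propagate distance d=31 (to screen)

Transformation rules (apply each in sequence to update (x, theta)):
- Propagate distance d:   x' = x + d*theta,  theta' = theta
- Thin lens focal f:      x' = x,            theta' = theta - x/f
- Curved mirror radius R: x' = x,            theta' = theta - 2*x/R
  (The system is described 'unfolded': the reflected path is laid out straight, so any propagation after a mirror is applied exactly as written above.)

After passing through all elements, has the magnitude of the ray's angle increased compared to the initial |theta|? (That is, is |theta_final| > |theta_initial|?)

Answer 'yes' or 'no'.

Initial: x=7.0000 theta=0.5000
After 1 (propagate distance d=25): x=19.5000 theta=0.5000
After 2 (thin lens f=-20): x=19.5000 theta=1.4750
After 3 (propagate distance d=8): x=31.3000 theta=1.4750
After 4 (curved mirror R=102): x=31.3000 theta=1757/2040 (≈0.8613)
After 5 (propagate distance d=31 (to screen)): x=118319/2040 (≈57.9995) theta=1757/2040 (≈0.8613)
|theta_initial|=0.5000 |theta_final|=1757/2040 (≈0.8613) -> increased

Answer: yes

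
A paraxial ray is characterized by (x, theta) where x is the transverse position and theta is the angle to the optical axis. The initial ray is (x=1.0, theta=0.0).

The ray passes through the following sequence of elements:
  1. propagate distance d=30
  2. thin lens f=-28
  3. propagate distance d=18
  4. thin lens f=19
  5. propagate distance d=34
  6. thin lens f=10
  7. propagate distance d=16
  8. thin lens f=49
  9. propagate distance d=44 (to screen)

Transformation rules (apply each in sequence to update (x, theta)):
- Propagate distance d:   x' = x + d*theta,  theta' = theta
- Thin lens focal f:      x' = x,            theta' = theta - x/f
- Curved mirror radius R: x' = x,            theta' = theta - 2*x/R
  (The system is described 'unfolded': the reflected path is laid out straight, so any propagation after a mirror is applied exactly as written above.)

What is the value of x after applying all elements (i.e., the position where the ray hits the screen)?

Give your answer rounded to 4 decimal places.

Initial: x=1.0000 theta=0.0000
After 1 (propagate distance d=30): x=1.0000 theta=0.0000
After 2 (thin lens f=-28): x=1.0000 theta=1/28 (≈0.0357)
After 3 (propagate distance d=18): x=23/14 (≈1.6429) theta=1/28 (≈0.0357)
After 4 (thin lens f=19): x=23/14 (≈1.6429) theta=-27/532 (≈-0.0508)
After 5 (propagate distance d=34): x=-11/133 (≈-0.0827) theta=-27/532 (≈-0.0508)
After 6 (thin lens f=10): x=-11/133 (≈-0.0827) theta=-113/2660 (≈-0.0425)
After 7 (propagate distance d=16): x=-507/665 (≈-0.7624) theta=-113/2660 (≈-0.0425)
After 8 (thin lens f=49): x=-507/665 (≈-0.7624) theta=-3509/130340 (≈-0.0269)
After 9 (propagate distance d=44 (to screen)): x=-63442/32585 (≈-1.9470) theta=-3509/130340 (≈-0.0269)
Rounded to 4 decimal places: x = -1.9470

Answer: -1.9470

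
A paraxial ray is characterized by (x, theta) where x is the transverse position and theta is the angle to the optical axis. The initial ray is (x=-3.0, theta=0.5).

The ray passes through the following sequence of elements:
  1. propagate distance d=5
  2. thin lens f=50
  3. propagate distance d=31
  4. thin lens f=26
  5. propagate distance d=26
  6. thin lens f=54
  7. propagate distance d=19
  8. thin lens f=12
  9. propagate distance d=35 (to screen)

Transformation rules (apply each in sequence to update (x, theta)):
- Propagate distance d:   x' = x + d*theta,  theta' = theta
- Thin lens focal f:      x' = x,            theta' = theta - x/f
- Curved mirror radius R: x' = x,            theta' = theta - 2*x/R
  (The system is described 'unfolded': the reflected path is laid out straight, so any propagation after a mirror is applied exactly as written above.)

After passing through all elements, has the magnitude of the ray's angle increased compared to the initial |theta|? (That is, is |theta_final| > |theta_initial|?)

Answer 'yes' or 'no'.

Answer: yes

Derivation:
Initial: x=-3.0000 theta=0.5000
After 1 (propagate distance d=5): x=-0.5000 theta=0.5000
After 2 (thin lens f=50): x=-0.5000 theta=0.5100
After 3 (propagate distance d=31): x=15.3100 theta=0.5100
After 4 (thin lens f=26): x=15.3100 theta=-41/520 (≈-0.0788)
After 5 (propagate distance d=26): x=13.2600 theta=-41/520 (≈-0.0788)
After 6 (thin lens f=54): x=13.2600 theta=-7591/23400 (≈-0.3244)
After 7 (propagate distance d=19): x=33211/4680 (≈7.0964) theta=-7591/23400 (≈-0.3244)
After 8 (thin lens f=12): x=33211/4680 (≈7.0964) theta=-257147/280800 (≈-0.9158)
After 9 (propagate distance d=35 (to screen)): x=-1401497/56160 (≈-24.9554) theta=-257147/280800 (≈-0.9158)
|theta_initial|=0.5000 |theta_final|=257147/280800 (≈0.9158) -> increased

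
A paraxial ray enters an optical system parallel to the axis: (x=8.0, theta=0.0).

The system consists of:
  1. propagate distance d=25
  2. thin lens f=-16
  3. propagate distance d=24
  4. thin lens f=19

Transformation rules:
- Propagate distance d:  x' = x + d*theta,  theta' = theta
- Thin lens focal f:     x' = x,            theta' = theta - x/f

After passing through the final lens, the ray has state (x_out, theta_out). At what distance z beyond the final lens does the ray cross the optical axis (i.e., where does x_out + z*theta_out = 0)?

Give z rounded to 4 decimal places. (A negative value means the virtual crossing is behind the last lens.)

Answer: 36.1905

Derivation:
Initial: x=8.0000 theta=0.0000
After 1 (propagate distance d=25): x=8.0000 theta=0.0000
After 2 (thin lens f=-16): x=8.0000 theta=0.5000
After 3 (propagate distance d=24): x=20.0000 theta=0.5000
After 4 (thin lens f=19): x=20.0000 theta=-21/38 (≈-0.5526)
z_focus = -x_out/theta_out = -(20.0000)/(-21/38) = 760/21 ≈ 36.1905
Rounded to 4 decimal places: z = 36.1905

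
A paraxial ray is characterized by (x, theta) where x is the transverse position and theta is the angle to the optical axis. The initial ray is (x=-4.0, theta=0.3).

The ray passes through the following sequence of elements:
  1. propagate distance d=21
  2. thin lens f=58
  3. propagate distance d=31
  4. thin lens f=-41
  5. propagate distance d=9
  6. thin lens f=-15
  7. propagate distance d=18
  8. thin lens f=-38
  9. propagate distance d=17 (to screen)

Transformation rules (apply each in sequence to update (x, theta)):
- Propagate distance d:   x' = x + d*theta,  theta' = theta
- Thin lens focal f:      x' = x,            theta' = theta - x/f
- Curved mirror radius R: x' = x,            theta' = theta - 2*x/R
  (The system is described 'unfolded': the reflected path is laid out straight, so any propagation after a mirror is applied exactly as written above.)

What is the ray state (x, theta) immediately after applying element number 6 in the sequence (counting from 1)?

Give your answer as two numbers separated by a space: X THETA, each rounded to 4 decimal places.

Answer: 14.9903 1.5126

Derivation:
Initial: x=-4.0000 theta=0.3000
After 1 (propagate distance d=21): x=2.3000 theta=0.3000
After 2 (thin lens f=58): x=2.3000 theta=151/580 (≈0.2603)
After 3 (propagate distance d=31): x=1203/116 (≈10.3707) theta=151/580 (≈0.2603)
After 4 (thin lens f=-41): x=1203/116 (≈10.3707) theta=6103/11890 (≈0.5133)
After 5 (propagate distance d=9): x=356469/23780 (≈14.9903) theta=6103/11890 (≈0.5133)
After 6 (thin lens f=-15): x=356469/23780 (≈14.9903) theta=179853/118900 (≈1.5126)
Rounded to 4 decimal places: x = 14.9903, theta = 1.5126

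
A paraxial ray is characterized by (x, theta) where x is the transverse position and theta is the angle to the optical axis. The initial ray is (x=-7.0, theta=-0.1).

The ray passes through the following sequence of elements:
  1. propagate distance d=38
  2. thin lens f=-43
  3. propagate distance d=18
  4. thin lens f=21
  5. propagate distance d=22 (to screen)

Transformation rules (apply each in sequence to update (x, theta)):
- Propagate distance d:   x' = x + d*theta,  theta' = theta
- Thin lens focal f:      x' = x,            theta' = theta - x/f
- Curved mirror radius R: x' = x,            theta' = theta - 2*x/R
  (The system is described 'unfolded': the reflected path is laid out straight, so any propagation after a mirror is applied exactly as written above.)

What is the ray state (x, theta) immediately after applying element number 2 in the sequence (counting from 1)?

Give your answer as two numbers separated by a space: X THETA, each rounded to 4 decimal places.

Answer: -10.8000 -0.3512

Derivation:
Initial: x=-7.0000 theta=-0.1000
After 1 (propagate distance d=38): x=-10.8000 theta=-0.1000
After 2 (thin lens f=-43): x=-10.8000 theta=-151/430 (≈-0.3512)
Rounded to 4 decimal places: x = -10.8000, theta = -0.3512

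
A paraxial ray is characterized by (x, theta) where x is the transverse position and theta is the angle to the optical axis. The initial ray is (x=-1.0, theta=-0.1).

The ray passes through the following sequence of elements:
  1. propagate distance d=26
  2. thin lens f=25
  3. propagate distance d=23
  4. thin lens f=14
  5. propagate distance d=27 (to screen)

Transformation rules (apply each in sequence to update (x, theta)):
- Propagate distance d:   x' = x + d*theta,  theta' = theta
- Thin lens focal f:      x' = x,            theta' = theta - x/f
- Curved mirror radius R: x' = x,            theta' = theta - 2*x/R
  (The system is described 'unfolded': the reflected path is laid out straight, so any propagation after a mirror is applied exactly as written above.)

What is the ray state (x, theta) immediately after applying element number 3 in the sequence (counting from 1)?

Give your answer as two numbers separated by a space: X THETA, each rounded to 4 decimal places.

Answer: -2.5880 0.0440

Derivation:
Initial: x=-1.0000 theta=-0.1000
After 1 (propagate distance d=26): x=-3.6000 theta=-0.1000
After 2 (thin lens f=25): x=-3.6000 theta=0.0440
After 3 (propagate distance d=23): x=-2.5880 theta=0.0440
Rounded to 4 decimal places: x = -2.5880, theta = 0.0440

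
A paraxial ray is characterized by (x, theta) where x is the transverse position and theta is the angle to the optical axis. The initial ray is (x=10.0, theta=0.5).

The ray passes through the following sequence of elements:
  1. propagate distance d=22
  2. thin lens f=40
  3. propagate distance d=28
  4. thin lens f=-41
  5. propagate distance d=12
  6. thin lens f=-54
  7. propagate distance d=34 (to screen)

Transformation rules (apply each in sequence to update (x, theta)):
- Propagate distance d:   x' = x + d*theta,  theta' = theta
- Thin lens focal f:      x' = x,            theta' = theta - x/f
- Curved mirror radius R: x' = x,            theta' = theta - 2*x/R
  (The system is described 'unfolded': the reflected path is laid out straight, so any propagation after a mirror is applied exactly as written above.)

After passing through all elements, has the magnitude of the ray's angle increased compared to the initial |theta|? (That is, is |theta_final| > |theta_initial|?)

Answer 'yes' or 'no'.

Initial: x=10.0000 theta=0.5000
After 1 (propagate distance d=22): x=21.0000 theta=0.5000
After 2 (thin lens f=40): x=21.0000 theta=-0.0250
After 3 (propagate distance d=28): x=20.3000 theta=-0.0250
After 4 (thin lens f=-41): x=20.3000 theta=771/1640 (≈0.4701)
After 5 (propagate distance d=12): x=5318/205 (≈25.9415) theta=771/1640 (≈0.4701)
After 6 (thin lens f=-54): x=5318/205 (≈25.9415) theta=42089/44280 (≈0.9505)
After 7 (propagate distance d=34 (to screen)): x=1289857/22140 (≈58.2591) theta=42089/44280 (≈0.9505)
|theta_initial|=0.5000 |theta_final|=42089/44280 (≈0.9505) -> increased

Answer: yes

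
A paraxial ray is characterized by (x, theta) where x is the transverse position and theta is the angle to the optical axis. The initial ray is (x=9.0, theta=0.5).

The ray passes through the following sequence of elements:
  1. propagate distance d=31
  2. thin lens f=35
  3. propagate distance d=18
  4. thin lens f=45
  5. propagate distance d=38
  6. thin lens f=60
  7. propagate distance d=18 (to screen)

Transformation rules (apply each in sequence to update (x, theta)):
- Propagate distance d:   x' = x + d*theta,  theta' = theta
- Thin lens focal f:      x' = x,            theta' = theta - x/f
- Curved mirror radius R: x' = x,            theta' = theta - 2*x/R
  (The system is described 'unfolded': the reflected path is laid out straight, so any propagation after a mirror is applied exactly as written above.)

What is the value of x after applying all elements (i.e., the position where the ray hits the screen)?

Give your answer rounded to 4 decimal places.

Initial: x=9.0000 theta=0.5000
After 1 (propagate distance d=31): x=24.5000 theta=0.5000
After 2 (thin lens f=35): x=24.5000 theta=-0.2000
After 3 (propagate distance d=18): x=20.9000 theta=-0.2000
After 4 (thin lens f=45): x=20.9000 theta=-299/450 (≈-0.6644)
After 5 (propagate distance d=38): x=-1957/450 (≈-4.3489) theta=-299/450 (≈-0.6644)
After 6 (thin lens f=60): x=-1957/450 (≈-4.3489) theta=-15983/27000 (≈-0.5920)
After 7 (propagate distance d=18 (to screen)): x=-67519/4500 (≈-15.0042) theta=-15983/27000 (≈-0.5920)
Rounded to 4 decimal places: x = -15.0042

Answer: -15.0042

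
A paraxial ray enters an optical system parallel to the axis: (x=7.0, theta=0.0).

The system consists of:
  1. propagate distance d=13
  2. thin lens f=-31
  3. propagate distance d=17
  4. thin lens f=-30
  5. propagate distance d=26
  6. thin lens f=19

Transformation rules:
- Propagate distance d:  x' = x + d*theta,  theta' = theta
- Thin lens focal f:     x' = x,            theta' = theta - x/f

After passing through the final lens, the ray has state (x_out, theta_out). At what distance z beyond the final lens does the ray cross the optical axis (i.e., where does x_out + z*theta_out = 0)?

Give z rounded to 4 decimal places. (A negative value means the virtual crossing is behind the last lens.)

Initial: x=7.0000 theta=0.0000
After 1 (propagate distance d=13): x=7.0000 theta=0.0000
After 2 (thin lens f=-31): x=7.0000 theta=7/31 (≈0.2258)
After 3 (propagate distance d=17): x=336/31 (≈10.8387) theta=7/31 (≈0.2258)
After 4 (thin lens f=-30): x=336/31 (≈10.8387) theta=91/155 (≈0.5871)
After 5 (propagate distance d=26): x=4046/155 (≈26.1032) theta=91/155 (≈0.5871)
After 6 (thin lens f=19): x=4046/155 (≈26.1032) theta=-2317/2945 (≈-0.7868)
z_focus = -x_out/theta_out = -(4046/155)/(-2317/2945) = 10982/331 ≈ 33.1782
Rounded to 4 decimal places: z = 33.1782

Answer: 33.1782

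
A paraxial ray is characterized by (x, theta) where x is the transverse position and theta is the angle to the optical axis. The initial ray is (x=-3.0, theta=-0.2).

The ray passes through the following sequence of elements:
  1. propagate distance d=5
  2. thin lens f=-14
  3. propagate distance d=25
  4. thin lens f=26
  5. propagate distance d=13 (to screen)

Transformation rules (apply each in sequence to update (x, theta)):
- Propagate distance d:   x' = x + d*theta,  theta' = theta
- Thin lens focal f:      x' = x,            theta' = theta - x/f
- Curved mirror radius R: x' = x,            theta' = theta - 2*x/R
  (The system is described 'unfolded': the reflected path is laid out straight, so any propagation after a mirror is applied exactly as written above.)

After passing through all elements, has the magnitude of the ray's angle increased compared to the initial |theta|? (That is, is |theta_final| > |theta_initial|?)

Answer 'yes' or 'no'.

Initial: x=-3.0000 theta=-0.2000
After 1 (propagate distance d=5): x=-4.0000 theta=-0.2000
After 2 (thin lens f=-14): x=-4.0000 theta=-17/35 (≈-0.4857)
After 3 (propagate distance d=25): x=-113/7 (≈-16.1429) theta=-17/35 (≈-0.4857)
After 4 (thin lens f=26): x=-113/7 (≈-16.1429) theta=123/910 (≈0.1352)
After 5 (propagate distance d=13 (to screen)): x=-1007/70 (≈-14.3857) theta=123/910 (≈0.1352)
|theta_initial|=0.2000 |theta_final|=123/910 (≈0.1352) -> not increased

Answer: no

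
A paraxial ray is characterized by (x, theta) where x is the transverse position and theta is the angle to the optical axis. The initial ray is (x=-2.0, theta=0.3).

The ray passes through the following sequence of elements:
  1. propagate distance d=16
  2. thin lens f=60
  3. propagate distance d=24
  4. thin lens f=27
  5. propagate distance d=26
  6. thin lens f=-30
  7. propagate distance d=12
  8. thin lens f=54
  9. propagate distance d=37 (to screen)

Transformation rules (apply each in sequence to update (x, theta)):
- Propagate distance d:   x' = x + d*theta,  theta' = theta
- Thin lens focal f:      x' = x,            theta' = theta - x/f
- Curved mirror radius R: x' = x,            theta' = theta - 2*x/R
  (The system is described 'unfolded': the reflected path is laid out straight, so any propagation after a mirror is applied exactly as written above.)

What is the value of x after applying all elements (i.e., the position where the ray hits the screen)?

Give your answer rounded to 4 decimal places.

Initial: x=-2.0000 theta=0.3000
After 1 (propagate distance d=16): x=2.8000 theta=0.3000
After 2 (thin lens f=60): x=2.8000 theta=19/75 (≈0.2533)
After 3 (propagate distance d=24): x=8.8800 theta=19/75 (≈0.2533)
After 4 (thin lens f=27): x=8.8800 theta=-17/225 (≈-0.0756)
After 5 (propagate distance d=26): x=1556/225 (≈6.9156) theta=-17/225 (≈-0.0756)
After 6 (thin lens f=-30): x=1556/225 (≈6.9156) theta=523/3375 (≈0.1550)
After 7 (propagate distance d=12): x=9872/1125 (≈8.7751) theta=523/3375 (≈0.1550)
After 8 (thin lens f=54): x=9872/1125 (≈8.7751) theta=-229/30375 (≈-0.0075)
After 9 (propagate distance d=37 (to screen)): x=258071/30375 (≈8.4962) theta=-229/30375 (≈-0.0075)
Rounded to 4 decimal places: x = 8.4962

Answer: 8.4962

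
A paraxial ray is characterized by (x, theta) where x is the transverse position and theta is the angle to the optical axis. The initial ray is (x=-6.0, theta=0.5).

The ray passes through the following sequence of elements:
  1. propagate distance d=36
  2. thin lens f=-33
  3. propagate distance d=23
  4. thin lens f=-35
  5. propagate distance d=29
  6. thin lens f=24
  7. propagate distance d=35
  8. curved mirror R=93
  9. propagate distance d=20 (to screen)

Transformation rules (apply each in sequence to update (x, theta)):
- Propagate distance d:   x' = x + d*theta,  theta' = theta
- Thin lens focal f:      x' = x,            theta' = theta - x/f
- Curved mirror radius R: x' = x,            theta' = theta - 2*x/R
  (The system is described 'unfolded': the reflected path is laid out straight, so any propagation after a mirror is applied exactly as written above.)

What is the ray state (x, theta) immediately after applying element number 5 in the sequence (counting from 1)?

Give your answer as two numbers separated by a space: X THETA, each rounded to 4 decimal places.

Answer: 83.3104 1.7740

Derivation:
Initial: x=-6.0000 theta=0.5000
After 1 (propagate distance d=36): x=12.0000 theta=0.5000
After 2 (thin lens f=-33): x=12.0000 theta=19/22 (≈0.8636)
After 3 (propagate distance d=23): x=701/22 (≈31.8636) theta=19/22 (≈0.8636)
After 4 (thin lens f=-35): x=701/22 (≈31.8636) theta=683/385 (≈1.7740)
After 5 (propagate distance d=29): x=64149/770 (≈83.3104) theta=683/385 (≈1.7740)
Rounded to 4 decimal places: x = 83.3104, theta = 1.7740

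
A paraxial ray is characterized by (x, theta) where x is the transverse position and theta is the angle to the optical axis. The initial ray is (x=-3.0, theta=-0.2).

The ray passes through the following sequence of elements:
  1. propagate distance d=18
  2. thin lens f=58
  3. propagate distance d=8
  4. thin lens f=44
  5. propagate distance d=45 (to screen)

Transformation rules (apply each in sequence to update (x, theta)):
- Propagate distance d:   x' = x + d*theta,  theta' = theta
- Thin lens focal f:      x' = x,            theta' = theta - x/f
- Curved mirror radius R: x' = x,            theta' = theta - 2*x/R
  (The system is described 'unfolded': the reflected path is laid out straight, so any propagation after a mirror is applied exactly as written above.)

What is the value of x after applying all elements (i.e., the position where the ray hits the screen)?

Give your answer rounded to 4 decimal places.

Answer: -3.7136

Derivation:
Initial: x=-3.0000 theta=-0.2000
After 1 (propagate distance d=18): x=-6.6000 theta=-0.2000
After 2 (thin lens f=58): x=-6.6000 theta=-5/58 (≈-0.0862)
After 3 (propagate distance d=8): x=-1057/145 (≈-7.2897) theta=-5/58 (≈-0.0862)
After 4 (thin lens f=44): x=-1057/145 (≈-7.2897) theta=507/6380 (≈0.0795)
After 5 (propagate distance d=45 (to screen)): x=-817/220 (≈-3.7136) theta=507/6380 (≈0.0795)
Rounded to 4 decimal places: x = -3.7136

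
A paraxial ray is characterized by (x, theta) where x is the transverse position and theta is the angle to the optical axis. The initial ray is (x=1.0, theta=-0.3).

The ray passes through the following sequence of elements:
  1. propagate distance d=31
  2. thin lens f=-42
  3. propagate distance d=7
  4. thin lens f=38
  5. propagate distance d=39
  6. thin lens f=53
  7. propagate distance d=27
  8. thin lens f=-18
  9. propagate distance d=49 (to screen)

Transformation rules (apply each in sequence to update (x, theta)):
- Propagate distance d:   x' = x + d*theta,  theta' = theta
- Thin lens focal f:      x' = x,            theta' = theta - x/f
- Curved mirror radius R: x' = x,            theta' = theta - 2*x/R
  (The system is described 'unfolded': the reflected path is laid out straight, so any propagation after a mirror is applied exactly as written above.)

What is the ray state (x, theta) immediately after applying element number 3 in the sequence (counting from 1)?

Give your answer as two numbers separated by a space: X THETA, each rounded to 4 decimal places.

Initial: x=1.0000 theta=-0.3000
After 1 (propagate distance d=31): x=-8.3000 theta=-0.3000
After 2 (thin lens f=-42): x=-8.3000 theta=-209/420 (≈-0.4976)
After 3 (propagate distance d=7): x=-707/60 (≈-11.7833) theta=-209/420 (≈-0.4976)
Rounded to 4 decimal places: x = -11.7833, theta = -0.4976

Answer: -11.7833 -0.4976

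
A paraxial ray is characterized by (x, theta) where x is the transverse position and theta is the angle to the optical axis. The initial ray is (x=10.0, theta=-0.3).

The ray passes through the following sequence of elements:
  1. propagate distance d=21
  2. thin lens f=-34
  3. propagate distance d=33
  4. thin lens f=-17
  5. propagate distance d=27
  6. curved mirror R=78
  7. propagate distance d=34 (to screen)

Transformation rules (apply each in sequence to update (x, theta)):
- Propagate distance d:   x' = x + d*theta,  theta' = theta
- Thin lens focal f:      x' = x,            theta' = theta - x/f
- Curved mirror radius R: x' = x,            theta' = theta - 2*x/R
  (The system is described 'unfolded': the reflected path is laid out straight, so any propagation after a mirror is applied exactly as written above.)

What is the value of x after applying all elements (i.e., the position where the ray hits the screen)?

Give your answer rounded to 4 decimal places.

Answer: -13.2451

Derivation:
Initial: x=10.0000 theta=-0.3000
After 1 (propagate distance d=21): x=3.7000 theta=-0.3000
After 2 (thin lens f=-34): x=3.7000 theta=-13/68 (≈-0.1912)
After 3 (propagate distance d=33): x=-887/340 (≈-2.6088) theta=-13/68 (≈-0.1912)
After 4 (thin lens f=-17): x=-887/340 (≈-2.6088) theta=-498/1445 (≈-0.3446)
After 5 (propagate distance d=27): x=-68863/5780 (≈-11.9140) theta=-498/1445 (≈-0.3446)
After 6 (curved mirror R=78): x=-68863/5780 (≈-11.9140) theta=-1765/45084 (≈-0.0391)
After 7 (propagate distance d=34 (to screen)): x=-2985707/225420 (≈-13.2451) theta=-1765/45084 (≈-0.0391)
Rounded to 4 decimal places: x = -13.2451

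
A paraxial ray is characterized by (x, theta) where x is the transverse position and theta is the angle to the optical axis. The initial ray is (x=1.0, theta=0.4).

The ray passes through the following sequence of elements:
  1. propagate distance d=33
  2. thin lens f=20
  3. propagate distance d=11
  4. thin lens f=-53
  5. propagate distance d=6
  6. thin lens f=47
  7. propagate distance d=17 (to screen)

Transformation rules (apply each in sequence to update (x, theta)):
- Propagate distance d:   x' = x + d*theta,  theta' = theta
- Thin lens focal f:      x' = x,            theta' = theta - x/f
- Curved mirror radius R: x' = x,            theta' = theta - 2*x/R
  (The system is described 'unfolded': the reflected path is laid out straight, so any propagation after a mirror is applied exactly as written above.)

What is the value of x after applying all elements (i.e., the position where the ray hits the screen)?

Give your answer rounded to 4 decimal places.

Answer: 4.6706

Derivation:
Initial: x=1.0000 theta=0.4000
After 1 (propagate distance d=33): x=14.2000 theta=0.4000
After 2 (thin lens f=20): x=14.2000 theta=-0.3100
After 3 (propagate distance d=11): x=10.7900 theta=-0.3100
After 4 (thin lens f=-53): x=10.7900 theta=-141/1325 (≈-0.1064)
After 5 (propagate distance d=6): x=53803/5300 (≈10.1515) theta=-141/1325 (≈-0.1064)
After 6 (thin lens f=47): x=53803/5300 (≈10.1515) theta=-80311/249100 (≈-0.3224)
After 7 (propagate distance d=17 (to screen)): x=581727/124550 (≈4.6706) theta=-80311/249100 (≈-0.3224)
Rounded to 4 decimal places: x = 4.6706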